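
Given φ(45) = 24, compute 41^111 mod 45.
By Euler: 41^{24} ≡ 1 (mod 45) since gcd(41, 45) = 1. 111 = 4×24 + 15. So 41^{111} ≡ 41^{15} ≡ 26 (mod 45)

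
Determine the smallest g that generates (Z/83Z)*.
2

A primitive root g modulo p has order p-1 = 82
Prime divisors of 82: [2, 41]
g is a primitive root iff g^(82/q) ≢ 1 (mod 83) for each prime divisor q
Testing small values:
  g = 2: 2^41 ≡ 82, 2^2 ≡ 4 (mod 83) → none is 1, primitive root!
The smallest primitive root is 2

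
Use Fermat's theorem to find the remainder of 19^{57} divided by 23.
7

By Fermat's Little Theorem, a^(p-1) ≡ 1 (mod p) for prime p and gcd(a, p) = 1
Here p = 23, so 19^22 ≡ 1 (mod 23)
We can reduce the exponent: 57 mod 22 = 13
So 19^57 ≡ 19^13 (mod 23)
Computing: 19^13 mod 23 = 7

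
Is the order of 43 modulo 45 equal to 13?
No, the actual order is 12, not 13.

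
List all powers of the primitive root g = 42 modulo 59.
g^1, g^2, ..., g^{58} mod 59: {42, 53, 43, 36, 37, 20, 14, 57, 34, 12, 32, 46, 44, 19, 31, 4, 50, 35, 54, 26, 30, 21, 56, 51, 18, 48, 10, 7, 58, 17, 6, 16, 23, 22, 39, 45, 2, 25, 47, 27, 13, 15, 40, 28, 55, 9, 24, 5, 33, 29, 38, 3, 8, 41, 11, 49, 52, 1}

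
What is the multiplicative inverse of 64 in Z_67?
64^(-1) ≡ 22 (mod 67). Verification: 64 × 22 = 1408 ≡ 1 (mod 67)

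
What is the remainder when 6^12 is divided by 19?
Using repeated squaring. 12 = 8 + 4 (binary 1100). Repeated squaring mod 19: 6^1 ≡ 6; 6^2 ≡ 6² = 36 ≡ 17; 6^4 ≡ 17² = 289 ≡ 4; 6^8 ≡ 4² = 16 ≡ 16. Multiply: 6^12 = 6^8 × 6^4 ≡ 16 × 4 (mod 19): 16 × 4 = 64 ≡ 7. So 6^12 ≡ 7 (mod 19).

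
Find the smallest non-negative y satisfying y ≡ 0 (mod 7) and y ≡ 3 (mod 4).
M = 7 × 4 = 28. M₁ = 4, y₁ ≡ 2 (mod 7). M₂ = 7, y₂ ≡ 3 (mod 4). y = 0×4×2 + 3×7×3 ≡ 7 (mod 28)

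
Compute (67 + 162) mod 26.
21

(67 + 162) = 229
229 mod 26 = 21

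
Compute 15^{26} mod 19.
5

Using successive squaring:
Binary expansion of 26: 11010
Powers of 15 mod 19 (each is the square of the previous):
  15^1 ≡ 15 (mod 19)
  15^2 ≡ 15² = 225 ≡ 16 (mod 19)
  15^4 ≡ 16² = 256 ≡ 9 (mod 19)
  15^8 ≡ 9² = 81 ≡ 5 (mod 19)
  15^16 ≡ 5² = 25 ≡ 6 (mod 19)
26 = 16 + 8 + 2, so 15^26 = 15^16 × 15^8 × 15^2 ≡ 6 × 5 × 16 (mod 19)
Multiplying step by step:
  6 × 5 = 30 ≡ 11 (mod 19)
  11 × 16 = 176 ≡ 5 (mod 19)
Result: 15^26 ≡ 5 (mod 19)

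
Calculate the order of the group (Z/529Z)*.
506

Prime factorization: 529 = 23^2
Using the formula φ(n) = n × Π(1 - 1/p) for each prime factor p:
φ(529) = 529 × (1 - 1/23)
φ(529) = 506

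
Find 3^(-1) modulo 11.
4

Using Extended Euclidean Algorithm:
gcd(3, 11) = 1
Bezout coefficients: 3 × 4 + 11 × -1 = 1
So 3 × 4 ≡ 1 (mod 11)
The inverse is 4 mod 11 = 4
Verification: 3 × 4 = 12 = 1 × 11 + 1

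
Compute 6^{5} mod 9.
0

Using successive squaring:
Binary expansion of 5: 101
Powers of 6 mod 9 (each is the square of the previous):
  6^1 ≡ 6 (mod 9)
  6^2 ≡ 6² = 36 ≡ 0 (mod 9)
  6^4 ≡ 0² = 0 ≡ 0 (mod 9)
5 = 4 + 1, so 6^5 = 6^4 × 6^1 ≡ 0 × 6 (mod 9)
Multiplying step by step:
  0 × 6 = 0 ≡ 0 (mod 9)
Result: 6^5 ≡ 0 (mod 9)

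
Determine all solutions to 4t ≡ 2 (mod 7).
4

Since gcd(4, 7) = 1 divides 2, a solution exists.
Multiply both sides by the inverse of 4 mod 7:
  4^(-1) mod 7 = 2
  x ≡ 2 × 2 ≡ 4 ≡ 4 (mod 7)
Verification: 4 × 4 = 16 = 2 × 7 + 2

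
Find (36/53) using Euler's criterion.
(36/53) = 36^{26} mod 53 = 1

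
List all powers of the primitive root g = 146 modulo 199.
g^1, g^2, ..., g^{198} mod 199: {146, 23, 174, 131, 22, 28, 108, 47, 96, 86, 19, 187, 39, 122, 101, 20, 134, 62, 97, 33, 42, 162, 170, 144, 129, 128, 181, 158, 183, 52, 30, 2, 93, 46, 149, 63, 44, 56, 17, 94, 192, 172, 38, 175, 78, 45, 3, 40, 69, 124, 194, 66, 84, 125, 141, 89, 59, 57, 163, 117, 167, 104, 60, 4, 186, 92, 99, 126, 88, 112, 34, 188, 185, 145, 76, 151, 156, 90, 6, 80, 138, 49, 189, 132, 168, 51, 83, 178, 118, 114, 127, 35, 135, 9, 120, 8, 173, 184, 198, 53, 176, 25, 68, 177, 171, 91, 152, 103, 113, 180, 12, 160, 77, 98, 179, 65, 137, 102, 166, 157, 37, 29, 55, 70, 71, 18, 41, 16, 147, 169, 197, 106, 153, 50, 136, 155, 143, 182, 105, 7, 27, 161, 24, 121, 154, 196, 159, 130, 75, 5, 133, 115, 74, 58, 110, 140, 142, 36, 82, 32, 95, 139, 195, 13, 107, 100, 73, 111, 87, 165, 11, 14, 54, 123, 48, 43, 109, 193, 119, 61, 150, 10, 67, 31, 148, 116, 21, 81, 85, 72, 164, 64, 190, 79, 191, 26, 15, 1}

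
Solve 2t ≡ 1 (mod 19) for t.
10

Using Extended Euclidean Algorithm:
gcd(2, 19) = 1
Bezout coefficients: 2 × -9 + 19 × 1 = 1
So 2 × -9 ≡ 1 (mod 19)
The inverse is -9 mod 19 = 10
Verification: 2 × 10 = 20 = 1 × 19 + 1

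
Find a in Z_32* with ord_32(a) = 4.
7 has order 4 mod 32 since 7^{4} ≡ 1 (mod 32) and no smaller power works.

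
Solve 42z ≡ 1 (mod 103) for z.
42^(-1) ≡ 27 (mod 103). Verification: 42 × 27 = 1134 ≡ 1 (mod 103)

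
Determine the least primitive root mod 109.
p - 1 = 108 has prime divisors 2, 3. h is a primitive root mod 109 iff h^(108/q) ≢ 1 (mod 109) for each such q.
h = 2: 2^54 ≡ 108, 2^36 ≡ 1 (mod 109); 2^36 ≡ 1, so not a primitive root.
h = 3: 3^54 ≡ 1, 3^36 ≡ 63 (mod 109); 3^54 ≡ 1, so not a primitive root.
h = 4: 4^54 ≡ 1, 4^36 ≡ 1 (mod 109); 4^54 ≡ 1, so not a primitive root.
h = 5: 5^54 ≡ 1, 5^36 ≡ 63 (mod 109); 5^54 ≡ 1, so not a primitive root.
h = 6: 6^54 ≡ 108, 6^36 ≡ 63 (mod 109); none is 1, so 6 has order 108 and is a primitive root.
The smallest primitive root mod 109 is g = 6.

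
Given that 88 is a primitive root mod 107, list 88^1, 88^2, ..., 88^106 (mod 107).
g^1, g^2, ..., g^{106} mod 107: {88, 40, 96, 102, 95, 14, 55, 25, 60, 37, 46, 89, 21, 29, 91, 90, 2, 69, 80, 85, 97, 83, 28, 3, 50, 13, 74, 92, 71, 42, 58, 75, 73, 4, 31, 53, 63, 87, 59, 56, 6, 100, 26, 41, 77, 35, 84, 9, 43, 39, 8, 62, 106, 19, 67, 11, 5, 12, 93, 52, 82, 47, 70, 61, 18, 86, 78, 16, 17, 105, 38, 27, 22, 10, 24, 79, 104, 57, 94, 33, 15, 36, 65, 49, 32, 34, 103, 76, 54, 44, 20, 48, 51, 101, 7, 81, 66, 30, 72, 23, 98, 64, 68, 99, 45, 1}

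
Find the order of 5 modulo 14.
Powers of 5 mod 14: 5^1≡5, 5^2≡11, 5^3≡13, 5^4≡9, 5^5≡3, 5^6≡1. Order = 6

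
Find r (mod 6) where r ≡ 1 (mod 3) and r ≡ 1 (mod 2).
M = 3 × 2 = 6. M₁ = 2, y₁ ≡ 2 (mod 3). M₂ = 3, y₂ ≡ 1 (mod 2). r = 1×2×2 + 1×3×1 ≡ 1 (mod 6)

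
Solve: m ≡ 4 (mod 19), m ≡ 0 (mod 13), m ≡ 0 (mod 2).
M = 19 × 13 × 2 = 494. M₁ = 26, y₁ ≡ 11 (mod 19). M₂ = 38, y₂ ≡ 12 (mod 13). M₃ = 247, y₃ ≡ 1 (mod 2). m = 4×26×11 + 0×38×12 + 0×247×1 ≡ 156 (mod 494)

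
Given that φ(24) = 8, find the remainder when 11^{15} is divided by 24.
By Euler: 11^{8} ≡ 1 (mod 24) since gcd(11, 24) = 1. 15 = 1×8 + 7. So 11^{15} ≡ 11^{7} ≡ 11 (mod 24)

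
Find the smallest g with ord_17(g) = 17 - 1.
p - 1 = 16 has prime divisors 2. h is a primitive root mod 17 iff h^(16/q) ≢ 1 (mod 17) for each such q.
h = 2: 2^8 ≡ 1 (mod 17); 2^8 ≡ 1, so not a primitive root.
h = 3: 3^8 ≡ 16 (mod 17); none is 1, so 3 has order 16 and is a primitive root.
The smallest primitive root mod 17 is g = 3.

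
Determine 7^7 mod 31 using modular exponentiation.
7 = 4 + 2 + 1 (binary 111). Repeated squaring mod 31: 7^1 ≡ 7; 7^2 ≡ 7² = 49 ≡ 18; 7^4 ≡ 18² = 324 ≡ 14. Multiply: 7^7 = 7^4 × 7^2 × 7^1 ≡ 14 × 18 × 7 (mod 31): 14 × 18 = 252 ≡ 4; 4 × 7 = 28 ≡ 28. So 7^7 ≡ 28 (mod 31).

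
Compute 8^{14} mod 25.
4

Using successive squaring:
Binary expansion of 14: 1110
Powers of 8 mod 25 (each is the square of the previous):
  8^1 ≡ 8 (mod 25)
  8^2 ≡ 8² = 64 ≡ 14 (mod 25)
  8^4 ≡ 14² = 196 ≡ 21 (mod 25)
  8^8 ≡ 21² = 441 ≡ 16 (mod 25)
14 = 8 + 4 + 2, so 8^14 = 8^8 × 8^4 × 8^2 ≡ 16 × 21 × 14 (mod 25)
Multiplying step by step:
  16 × 21 = 336 ≡ 11 (mod 25)
  11 × 14 = 154 ≡ 4 (mod 25)
Result: 8^14 ≡ 4 (mod 25)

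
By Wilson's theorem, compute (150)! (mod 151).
By Wilson's theorem, (150)! ≡ -1 ≡ 150 (mod 151)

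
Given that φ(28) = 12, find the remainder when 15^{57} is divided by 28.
By Euler: 15^{12} ≡ 1 (mod 28) since gcd(15, 28) = 1. 57 = 4×12 + 9. So 15^{57} ≡ 15^{9} ≡ 15 (mod 28)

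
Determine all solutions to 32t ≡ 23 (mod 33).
10

Since gcd(32, 33) = 1 divides 23, a solution exists.
Multiply both sides by the inverse of 32 mod 33:
  32^(-1) mod 33 = 32
  x ≡ 32 × 23 ≡ 736 ≡ 10 (mod 33)
Verification: 32 × 10 = 320 = 9 × 33 + 23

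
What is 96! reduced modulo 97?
By Wilson's theorem, (96)! ≡ -1 ≡ 96 (mod 97)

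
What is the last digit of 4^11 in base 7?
Using Fermat: 4^{6} ≡ 1 (mod 7). 11 ≡ 5 (mod 6). So 4^{11} ≡ 4^{5} ≡ 2 (mod 7)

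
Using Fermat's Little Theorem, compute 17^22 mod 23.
By Fermat's Little Theorem, 17^{22} ≡ 1 (mod 23) since 23 is prime and gcd(17, 23) = 1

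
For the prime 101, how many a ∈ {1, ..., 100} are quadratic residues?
For prime 101, there are (p-1)/2 = (101-1)/2 = 50 quadratic residues (excluding 0).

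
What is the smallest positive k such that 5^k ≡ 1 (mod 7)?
Powers of 5 mod 7: 5^1≡5, 5^2≡4, 5^3≡6, 5^4≡2, 5^5≡3, 5^6≡1. Order = 6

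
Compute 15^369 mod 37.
Using Fermat: 15^{36} ≡ 1 (mod 37). 369 ≡ 9 (mod 36). So 15^{369} ≡ 15^{9} ≡ 31 (mod 37)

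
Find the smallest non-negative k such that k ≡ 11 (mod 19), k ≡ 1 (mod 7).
106

Using the Chinese Remainder Theorem:
M = product of moduli = 133
For equation 1: M_1 = 7, 7 ≡ 7 (mod 19), inverse of 7 mod 19 is 11 (check: 7 × 11 = 77 ≡ 1 (mod 19))
For equation 2: M_2 = 19, 19 ≡ 5 (mod 7), inverse of 19 mod 7 is 3 (check: 5 × 3 = 15 ≡ 1 (mod 7))
Combine: k ≡ Σ r_i×M_i×(M_i⁻¹ mod m_i) = 11×7×11 + 1×19×3 = 847 + 57 = 904
904 mod 133 = 106
k ≡ 106 (mod 133)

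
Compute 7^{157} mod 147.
49

Using successive squaring:
Binary expansion of 157: 10011101
Powers of 7 mod 147 (each is the square of the previous):
  7^1 ≡ 7 (mod 147)
  7^2 ≡ 7² = 49 ≡ 49 (mod 147)
  7^4 ≡ 49² = 2401 ≡ 49 (mod 147)
  7^8 ≡ 49² = 2401 ≡ 49 (mod 147)
  7^16 ≡ 49² = 2401 ≡ 49 (mod 147)
  7^32 ≡ 49² = 2401 ≡ 49 (mod 147)
  7^64 ≡ 49² = 2401 ≡ 49 (mod 147)
  7^128 ≡ 49² = 2401 ≡ 49 (mod 147)
157 = 128 + 16 + 8 + 4 + 1, so 7^157 = 7^128 × 7^16 × 7^8 × 7^4 × 7^1 ≡ 49 × 49 × 49 × 49 × 7 (mod 147)
Multiplying step by step:
  49 × 49 = 2401 ≡ 49 (mod 147)
  49 × 49 = 2401 ≡ 49 (mod 147)
  49 × 49 = 2401 ≡ 49 (mod 147)
  49 × 7 = 343 ≡ 49 (mod 147)
Result: 7^157 ≡ 49 (mod 147)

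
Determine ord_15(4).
Powers of 4 mod 15: 4^1≡4, 4^2≡1. Order = 2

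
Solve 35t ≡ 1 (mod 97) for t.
35^(-1) ≡ 61 (mod 97). Verification: 35 × 61 = 2135 ≡ 1 (mod 97)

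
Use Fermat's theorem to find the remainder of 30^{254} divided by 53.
52

By Fermat's Little Theorem, a^(p-1) ≡ 1 (mod p) for prime p and gcd(a, p) = 1
Here p = 53, so 30^52 ≡ 1 (mod 53)
We can reduce the exponent: 254 mod 52 = 46
So 30^254 ≡ 30^46 (mod 53)
Computing: 30^46 mod 53 = 52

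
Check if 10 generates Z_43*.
p - 1 = 42 has prime divisors 2, 3, 7. Check 10^(42/q) mod 43 for each: 10^(42/2) = 10^21 ≡ 1, 10^(42/3) = 10^14 ≡ 36, 10^(42/7) = 10^6 ≡ 35 (mod 43). Since 10^21 ≡ 1 (mod 43), the order of 10 divides 21 (in fact the order is 21) ≠ 42, so it is not a primitive root.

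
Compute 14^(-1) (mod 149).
14^(-1) ≡ 32 (mod 149). Verification: 14 × 32 = 448 ≡ 1 (mod 149)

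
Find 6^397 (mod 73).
Using Fermat: 6^{72} ≡ 1 (mod 73). 397 ≡ 37 (mod 72). So 6^{397} ≡ 6^{37} ≡ 6 (mod 73)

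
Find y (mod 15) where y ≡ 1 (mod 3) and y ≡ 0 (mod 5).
M = 3 × 5 = 15. M₁ = 5, y₁ ≡ 2 (mod 3). M₂ = 3, y₂ ≡ 2 (mod 5). y = 1×5×2 + 0×3×2 ≡ 10 (mod 15)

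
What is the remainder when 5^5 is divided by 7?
5 = 4 + 1 (binary 101). Repeated squaring mod 7: 5^1 ≡ 5; 5^2 ≡ 5² = 25 ≡ 4; 5^4 ≡ 4² = 16 ≡ 2. Multiply: 5^5 = 5^4 × 5^1 ≡ 2 × 5 (mod 7): 2 × 5 = 10 ≡ 3. So 5^5 ≡ 3 (mod 7).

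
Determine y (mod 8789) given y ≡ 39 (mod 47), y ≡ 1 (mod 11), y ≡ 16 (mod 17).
5303

Using the Chinese Remainder Theorem:
M = product of moduli = 8789
For equation 1: M_1 = 187, 187 ≡ 46 (mod 47), inverse of 187 mod 47 is 46 (check: 46 × 46 = 2116 ≡ 1 (mod 47))
For equation 2: M_2 = 799, 799 ≡ 7 (mod 11), inverse of 799 mod 11 is 8 (check: 7 × 8 = 56 ≡ 1 (mod 11))
For equation 3: M_3 = 517, 517 ≡ 7 (mod 17), inverse of 517 mod 17 is 5 (check: 7 × 5 = 35 ≡ 1 (mod 17))
Combine: y ≡ Σ r_i×M_i×(M_i⁻¹ mod m_i) = 39×187×46 + 1×799×8 + 16×517×5 = 335478 + 6392 + 41360 = 383230
383230 mod 8789 = 5303
y ≡ 5303 (mod 8789)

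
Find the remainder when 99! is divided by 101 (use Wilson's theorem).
(100)! = (99)! × (100) ≡ -1 (mod 101). So (99)! ≡ -1 × (100)^(-1) ≡ (-1)×(-1) = 1 (mod 101)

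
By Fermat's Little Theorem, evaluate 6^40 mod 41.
By Fermat's Little Theorem, 6^{40} ≡ 1 (mod 41) since 41 is prime and gcd(6, 41) = 1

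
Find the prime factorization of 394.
2 × 197

Divide by primes starting from smallest:
394 ÷ 2 = 197
197 ÷ 197 = 1

394 = 2 × 197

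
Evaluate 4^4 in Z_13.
4 = 4 (binary 100). Repeated squaring mod 13: 4^1 ≡ 4; 4^2 ≡ 4² = 16 ≡ 3; 4^4 ≡ 3² = 9 ≡ 9. So 4^4 ≡ 9 (mod 13).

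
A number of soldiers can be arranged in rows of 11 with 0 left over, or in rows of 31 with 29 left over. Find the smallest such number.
M = 11 × 31 = 341. M₁ = 31, y₁ ≡ 5 (mod 11). M₂ = 11, y₂ ≡ 17 (mod 31). m = 0×31×5 + 29×11×17 ≡ 308 (mod 341). The smallest positive such number is 308.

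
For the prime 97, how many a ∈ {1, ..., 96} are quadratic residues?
For prime 97, there are (p-1)/2 = (97-1)/2 = 48 quadratic residues (excluding 0).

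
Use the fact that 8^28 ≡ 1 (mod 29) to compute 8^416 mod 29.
By Fermat: 8^{28} ≡ 1 (mod 29). 416 ≡ 24 (mod 28). So 8^{416} ≡ 8^{24} ≡ 25 (mod 29)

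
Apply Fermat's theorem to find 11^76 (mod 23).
By Fermat: 11^{22} ≡ 1 (mod 23). 76 = 3×22 + 10. So 11^{76} ≡ 11^{10} ≡ 2 (mod 23)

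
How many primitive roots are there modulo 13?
4

The number of primitive roots modulo p is φ(p-1) = φ(12)
φ(12) = 4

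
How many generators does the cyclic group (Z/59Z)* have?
28

The number of primitive roots modulo p is φ(p-1) = φ(58)
φ(58) = 28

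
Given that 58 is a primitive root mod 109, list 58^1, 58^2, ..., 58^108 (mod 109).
g^1, g^2, ..., g^{108} mod 109: {58, 94, 2, 7, 79, 4, 14, 49, 8, 28, 98, 16, 56, 87, 32, 3, 65, 64, 6, 21, 19, 12, 42, 38, 24, 84, 76, 48, 59, 43, 96, 9, 86, 83, 18, 63, 57, 36, 17, 5, 72, 34, 10, 35, 68, 20, 70, 27, 40, 31, 54, 80, 62, 108, 51, 15, 107, 102, 30, 105, 95, 60, 101, 81, 11, 93, 53, 22, 77, 106, 44, 45, 103, 88, 90, 97, 67, 71, 85, 25, 33, 61, 50, 66, 13, 100, 23, 26, 91, 46, 52, 73, 92, 104, 37, 75, 99, 74, 41, 89, 39, 82, 69, 78, 55, 29, 47, 1}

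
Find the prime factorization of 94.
2 × 47

Divide by primes starting from smallest:
94 ÷ 2 = 47
47 ÷ 47 = 1

94 = 2 × 47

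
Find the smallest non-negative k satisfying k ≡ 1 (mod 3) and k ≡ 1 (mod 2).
M = 3 × 2 = 6. M₁ = 2, y₁ ≡ 2 (mod 3). M₂ = 3, y₂ ≡ 1 (mod 2). k = 1×2×2 + 1×3×1 ≡ 1 (mod 6)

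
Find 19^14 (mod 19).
Using repeated squaring. 19 ≡ 0 (mod 19). 14 = 8 + 4 + 2 (binary 1110). Repeated squaring mod 19: 0^1 ≡ 0; 0^2 ≡ 0² = 0 ≡ 0; 0^4 ≡ 0² = 0 ≡ 0; 0^8 ≡ 0² = 0 ≡ 0. Multiply: 19^14 ≡ 0^8 × 0^4 × 0^2 ≡ 0 × 0 × 0 (mod 19): 0 × 0 = 0 ≡ 0; 0 × 0 = 0 ≡ 0. So 19^14 ≡ 0 (mod 19).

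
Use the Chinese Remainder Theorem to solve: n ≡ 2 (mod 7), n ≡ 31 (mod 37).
142

Using the Chinese Remainder Theorem:
M = product of moduli = 259
For equation 1: M_1 = 37, 37 ≡ 2 (mod 7), inverse of 37 mod 7 is 4 (check: 2 × 4 = 8 ≡ 1 (mod 7))
For equation 2: M_2 = 7, 7 ≡ 7 (mod 37), inverse of 7 mod 37 is 16 (check: 7 × 16 = 112 ≡ 1 (mod 37))
Combine: n ≡ Σ r_i×M_i×(M_i⁻¹ mod m_i) = 2×37×4 + 31×7×16 = 296 + 3472 = 3768
3768 mod 259 = 142
n ≡ 142 (mod 259)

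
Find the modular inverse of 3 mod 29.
3^(-1) ≡ 10 (mod 29). Verification: 3 × 10 = 30 ≡ 1 (mod 29)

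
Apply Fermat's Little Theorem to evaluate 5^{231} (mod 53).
39

By Fermat's Little Theorem, a^(p-1) ≡ 1 (mod p) for prime p and gcd(a, p) = 1
Here p = 53, so 5^52 ≡ 1 (mod 53)
We can reduce the exponent: 231 mod 52 = 23
So 5^231 ≡ 5^23 (mod 53)
Computing: 5^23 mod 53 = 39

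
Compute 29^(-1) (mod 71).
49

Using Extended Euclidean Algorithm:
gcd(29, 71) = 1
Bezout coefficients: 29 × -22 + 71 × 9 = 1
So 29 × -22 ≡ 1 (mod 71)
The inverse is -22 mod 71 = 49
Verification: 29 × 49 = 1421 = 20 × 71 + 1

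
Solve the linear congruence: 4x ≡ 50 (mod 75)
50

Since gcd(4, 75) = 1 divides 50, a solution exists.
Multiply both sides by the inverse of 4 mod 75:
  4^(-1) mod 75 = 19
  x ≡ 19 × 50 ≡ 950 ≡ 50 (mod 75)
Verification: 4 × 50 = 200 = 2 × 75 + 50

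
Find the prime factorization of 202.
2 × 101

Divide by primes starting from smallest:
202 ÷ 2 = 101
101 ÷ 101 = 1

202 = 2 × 101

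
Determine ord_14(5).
Powers of 5 mod 14: 5^1≡5, 5^2≡11, 5^3≡13, 5^4≡9, 5^5≡3, 5^6≡1. Order = 6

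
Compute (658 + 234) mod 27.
1

(658 + 234) = 892
892 mod 27 = 1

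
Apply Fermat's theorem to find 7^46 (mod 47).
By Fermat's Little Theorem, 7^{46} ≡ 1 (mod 47) since 47 is prime and gcd(7, 47) = 1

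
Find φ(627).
360

Prime factorization: 627 = 3 × 11 × 19
Using the formula φ(n) = n × Π(1 - 1/p) for each prime factor p:
φ(627) = 627 × (1 - 1/3) × (1 - 1/11) × (1 - 1/19)
φ(627) = 360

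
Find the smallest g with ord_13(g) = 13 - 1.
p - 1 = 12 has prime divisors 2, 3. h is a primitive root mod 13 iff h^(12/q) ≢ 1 (mod 13) for each such q.
h = 2: 2^6 ≡ 12, 2^4 ≡ 3 (mod 13); none is 1, so 2 has order 12 and is a primitive root.
The smallest primitive root mod 13 is g = 2.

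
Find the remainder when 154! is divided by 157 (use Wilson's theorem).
(156)! = (154)! × (155) × (156) ≡ -1 (mod 157). So (154)! ≡ -1 × [(156)(155)]^(-1) ≡ 78 (mod 157)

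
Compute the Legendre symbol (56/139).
(56/139) = 56^{69} mod 139 = -1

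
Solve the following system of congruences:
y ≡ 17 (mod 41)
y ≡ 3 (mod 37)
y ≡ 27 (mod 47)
50693

Using the Chinese Remainder Theorem:
M = product of moduli = 71299
For equation 1: M_1 = 1739, 1739 ≡ 17 (mod 41), inverse of 1739 mod 41 is 29 (check: 17 × 29 = 493 ≡ 1 (mod 41))
For equation 2: M_2 = 1927, 1927 ≡ 3 (mod 37), inverse of 1927 mod 37 is 25 (check: 3 × 25 = 75 ≡ 1 (mod 37))
For equation 3: M_3 = 1517, 1517 ≡ 13 (mod 47), inverse of 1517 mod 47 is 29 (check: 13 × 29 = 377 ≡ 1 (mod 47))
Combine: y ≡ Σ r_i×M_i×(M_i⁻¹ mod m_i) = 17×1739×29 + 3×1927×25 + 27×1517×29 = 857327 + 144525 + 1187811 = 2189663
2189663 mod 71299 = 50693
y ≡ 50693 (mod 71299)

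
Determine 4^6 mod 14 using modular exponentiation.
6 = 4 + 2 (binary 110). Repeated squaring mod 14: 4^1 ≡ 4; 4^2 ≡ 4² = 16 ≡ 2; 4^4 ≡ 2² = 4 ≡ 4. Multiply: 4^6 = 4^4 × 4^2 ≡ 4 × 2 (mod 14): 4 × 2 = 8 ≡ 8. So 4^6 ≡ 8 (mod 14).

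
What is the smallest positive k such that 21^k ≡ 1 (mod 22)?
Powers of 21 mod 22: 21^1≡21, 21^2≡1. Order = 2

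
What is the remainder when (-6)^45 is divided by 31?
Using Fermat: (-6)^{30} ≡ 1 (mod 31). 45 ≡ 15 (mod 30). So (-6)^{45} ≡ (-6)^{15} ≡ 1 (mod 31)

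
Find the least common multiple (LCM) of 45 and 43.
1935

First find GCD(45, 43) using the Euclidean algorithm:
45 = 1 × 43 + 2
43 = 21 × 2 + 1
2 = 2 × 1 + 0
GCD(45, 43) = 1

LCM formula: LCM(a, b) = (a × b) / GCD(a, b)
LCM(45, 43) = (45 × 43) / 1
LCM(45, 43) = 1935 / 1
LCM(45, 43) = 1935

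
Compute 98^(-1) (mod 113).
98^(-1) ≡ 15 (mod 113). Verification: 98 × 15 = 1470 ≡ 1 (mod 113)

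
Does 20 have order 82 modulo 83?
p - 1 = 82 has prime divisors 2, 41. Check 20^(82/q) mod 83 for each: 20^(82/2) = 20^41 ≡ 82, 20^(82/41) = 20^2 ≡ 68 (mod 83). None of these is 1, so 20 has order 82 = φ(83), so it is a primitive root mod 83.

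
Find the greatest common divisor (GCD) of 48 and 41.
1

Using the Euclidean algorithm:
48 = 1 × 41 + 7
41 = 5 × 7 + 6
7 = 1 × 6 + 1
6 = 6 × 1 + 0

GCD(48, 41) = 1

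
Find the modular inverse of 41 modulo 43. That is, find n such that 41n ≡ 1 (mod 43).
21

Using Extended Euclidean Algorithm:
gcd(41, 43) = 1
Bezout coefficients: 41 × 21 + 43 × -20 = 1
So 41 × 21 ≡ 1 (mod 43)
The inverse is 21 mod 43 = 21
Verification: 41 × 21 = 861 = 20 × 43 + 1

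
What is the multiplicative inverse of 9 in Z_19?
17

Using Extended Euclidean Algorithm:
gcd(9, 19) = 1
Bezout coefficients: 9 × -2 + 19 × 1 = 1
So 9 × -2 ≡ 1 (mod 19)
The inverse is -2 mod 19 = 17
Verification: 9 × 17 = 153 = 8 × 19 + 1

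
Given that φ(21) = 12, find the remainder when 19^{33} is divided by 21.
By Euler: 19^{12} ≡ 1 (mod 21) since gcd(19, 21) = 1. 33 = 2×12 + 9. So 19^{33} ≡ 19^{9} ≡ 13 (mod 21)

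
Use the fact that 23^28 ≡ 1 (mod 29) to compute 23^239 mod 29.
By Fermat: 23^{28} ≡ 1 (mod 29). 239 = 8×28 + 15. So 23^{239} ≡ 23^{15} ≡ 23 (mod 29)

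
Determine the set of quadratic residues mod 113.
QRs mod 113: {1, 2, 4, 7, 8, 9, 11, 13, 14, 15, 16, 18, 22, 25, 26, 28, 30, 31, 32, 36, 41, 44, 49, 50, 51, 52, 53, 56, 57, 60, 61, 62, 63, 64, 69, 72, 77, 81, 82, 83, 85, 87, 88, 91, 95, 97, 98, 99, 100, 102, 104, 105, 106, 109, 111, 112}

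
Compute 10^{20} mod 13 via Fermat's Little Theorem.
9

By Fermat's Little Theorem, a^(p-1) ≡ 1 (mod p) for prime p and gcd(a, p) = 1
Here p = 13, so 10^12 ≡ 1 (mod 13)
We can reduce the exponent: 20 mod 12 = 8
So 10^20 ≡ 10^8 (mod 13)
Computing: 10^8 mod 13 = 9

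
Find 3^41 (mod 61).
Using repeated squaring. 41 = 32 + 8 + 1 (binary 101001). Repeated squaring mod 61: 3^1 ≡ 3; 3^2 ≡ 3² = 9 ≡ 9; 3^4 ≡ 9² = 81 ≡ 20; 3^8 ≡ 20² = 400 ≡ 34; 3^16 ≡ 34² = 1156 ≡ 58; 3^32 ≡ 58² = 3364 ≡ 9. Multiply: 3^41 = 3^32 × 3^8 × 3^1 ≡ 9 × 34 × 3 (mod 61): 9 × 34 = 306 ≡ 1; 1 × 3 = 3 ≡ 3. So 3^41 ≡ 3 (mod 61).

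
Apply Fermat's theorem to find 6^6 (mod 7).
By Fermat's Little Theorem, 6^{6} ≡ 1 (mod 7) since 7 is prime and gcd(6, 7) = 1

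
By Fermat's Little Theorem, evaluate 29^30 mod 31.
By Fermat's Little Theorem, 29^{30} ≡ 1 (mod 31) since 31 is prime and gcd(29, 31) = 1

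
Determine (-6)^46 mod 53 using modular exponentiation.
Using repeated squaring. (-6) ≡ 47 (mod 53). 46 = 32 + 8 + 4 + 2 (binary 101110). Repeated squaring mod 53: 47^1 ≡ 47; 47^2 ≡ 47² = 2209 ≡ 36; 47^4 ≡ 36² = 1296 ≡ 24; 47^8 ≡ 24² = 576 ≡ 46; 47^16 ≡ 46² = 2116 ≡ 49; 47^32 ≡ 49² = 2401 ≡ 16. Multiply: (-6)^46 ≡ 47^32 × 47^8 × 47^4 × 47^2 ≡ 16 × 46 × 24 × 36 (mod 53): 16 × 46 = 736 ≡ 47; 47 × 24 = 1128 ≡ 15; 15 × 36 = 540 ≡ 10. So (-6)^46 ≡ 10 (mod 53).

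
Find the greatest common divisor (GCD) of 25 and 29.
1

Using the Euclidean algorithm:
25 = 0 × 29 + 25
29 = 1 × 25 + 4
25 = 6 × 4 + 1
4 = 4 × 1 + 0

GCD(25, 29) = 1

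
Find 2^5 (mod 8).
5 = 4 + 1 (binary 101). Repeated squaring mod 8: 2^1 ≡ 2; 2^2 ≡ 2² = 4 ≡ 4; 2^4 ≡ 4² = 16 ≡ 0. Multiply: 2^5 = 2^4 × 2^1 ≡ 0 × 2 (mod 8): 0 × 2 = 0 ≡ 0. So 2^5 ≡ 0 (mod 8).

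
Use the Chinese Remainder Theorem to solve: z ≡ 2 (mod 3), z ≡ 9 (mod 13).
M = 3 × 13 = 39. M₁ = 13, y₁ ≡ 1 (mod 3). M₂ = 3, y₂ ≡ 9 (mod 13). z = 2×13×1 + 9×3×9 ≡ 35 (mod 39)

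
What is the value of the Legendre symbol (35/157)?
(35/157) = 35^{78} mod 157 = 1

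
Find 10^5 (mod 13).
5 = 4 + 1 (binary 101). Repeated squaring mod 13: 10^1 ≡ 10; 10^2 ≡ 10² = 100 ≡ 9; 10^4 ≡ 9² = 81 ≡ 3. Multiply: 10^5 = 10^4 × 10^1 ≡ 3 × 10 (mod 13): 3 × 10 = 30 ≡ 4. So 10^5 ≡ 4 (mod 13).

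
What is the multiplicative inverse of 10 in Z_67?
10^(-1) ≡ 47 (mod 67). Verification: 10 × 47 = 470 ≡ 1 (mod 67)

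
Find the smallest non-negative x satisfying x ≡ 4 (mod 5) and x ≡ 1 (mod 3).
M = 5 × 3 = 15. M₁ = 3, y₁ ≡ 2 (mod 5). M₂ = 5, y₂ ≡ 2 (mod 3). x = 4×3×2 + 1×5×2 ≡ 4 (mod 15)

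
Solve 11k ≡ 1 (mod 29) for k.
8

Using Extended Euclidean Algorithm:
gcd(11, 29) = 1
Bezout coefficients: 11 × 8 + 29 × -3 = 1
So 11 × 8 ≡ 1 (mod 29)
The inverse is 8 mod 29 = 8
Verification: 11 × 8 = 88 = 3 × 29 + 1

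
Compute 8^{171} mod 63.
8

Using successive squaring:
Binary expansion of 171: 10101011
Powers of 8 mod 63 (each is the square of the previous):
  8^1 ≡ 8 (mod 63)
  8^2 ≡ 8² = 64 ≡ 1 (mod 63)
  8^4 ≡ 1² = 1 ≡ 1 (mod 63)
  8^8 ≡ 1² = 1 ≡ 1 (mod 63)
  8^16 ≡ 1² = 1 ≡ 1 (mod 63)
  8^32 ≡ 1² = 1 ≡ 1 (mod 63)
  8^64 ≡ 1² = 1 ≡ 1 (mod 63)
  8^128 ≡ 1² = 1 ≡ 1 (mod 63)
171 = 128 + 32 + 8 + 2 + 1, so 8^171 = 8^128 × 8^32 × 8^8 × 8^2 × 8^1 ≡ 1 × 1 × 1 × 1 × 8 (mod 63)
Multiplying step by step:
  1 × 1 = 1 ≡ 1 (mod 63)
  1 × 1 = 1 ≡ 1 (mod 63)
  1 × 1 = 1 ≡ 1 (mod 63)
  1 × 8 = 8 ≡ 8 (mod 63)
Result: 8^171 ≡ 8 (mod 63)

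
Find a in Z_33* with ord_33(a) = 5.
4 has order 5 mod 33 since 4^{5} ≡ 1 (mod 33) and no smaller power works.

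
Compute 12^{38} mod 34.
2

Using successive squaring:
Binary expansion of 38: 100110
Powers of 12 mod 34 (each is the square of the previous):
  12^1 ≡ 12 (mod 34)
  12^2 ≡ 12² = 144 ≡ 8 (mod 34)
  12^4 ≡ 8² = 64 ≡ 30 (mod 34)
  12^8 ≡ 30² = 900 ≡ 16 (mod 34)
  12^16 ≡ 16² = 256 ≡ 18 (mod 34)
  12^32 ≡ 18² = 324 ≡ 18 (mod 34)
38 = 32 + 4 + 2, so 12^38 = 12^32 × 12^4 × 12^2 ≡ 18 × 30 × 8 (mod 34)
Multiplying step by step:
  18 × 30 = 540 ≡ 30 (mod 34)
  30 × 8 = 240 ≡ 2 (mod 34)
Result: 12^38 ≡ 2 (mod 34)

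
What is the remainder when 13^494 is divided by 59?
Using Fermat: 13^{58} ≡ 1 (mod 59). 494 ≡ 30 (mod 58). So 13^{494} ≡ 13^{30} ≡ 46 (mod 59)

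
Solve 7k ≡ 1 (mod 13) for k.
2

Using Extended Euclidean Algorithm:
gcd(7, 13) = 1
Bezout coefficients: 7 × 2 + 13 × -1 = 1
So 7 × 2 ≡ 1 (mod 13)
The inverse is 2 mod 13 = 2
Verification: 7 × 2 = 14 = 1 × 13 + 1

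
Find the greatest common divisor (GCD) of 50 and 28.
2

Using the Euclidean algorithm:
50 = 1 × 28 + 22
28 = 1 × 22 + 6
22 = 3 × 6 + 4
6 = 1 × 4 + 2
4 = 2 × 2 + 0

GCD(50, 28) = 2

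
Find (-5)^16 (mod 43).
Using repeated squaring. (-5) ≡ 38 (mod 43). 16 = 16 (binary 10000). Repeated squaring mod 43: 38^1 ≡ 38; 38^2 ≡ 38² = 1444 ≡ 25; 38^4 ≡ 25² = 625 ≡ 23; 38^8 ≡ 23² = 529 ≡ 13; 38^16 ≡ 13² = 169 ≡ 40. So (-5)^16 ≡ 40 (mod 43).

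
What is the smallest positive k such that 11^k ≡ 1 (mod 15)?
Powers of 11 mod 15: 11^1≡11, 11^2≡1. Order = 2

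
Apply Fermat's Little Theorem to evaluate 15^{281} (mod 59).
7

By Fermat's Little Theorem, a^(p-1) ≡ 1 (mod p) for prime p and gcd(a, p) = 1
Here p = 59, so 15^58 ≡ 1 (mod 59)
We can reduce the exponent: 281 mod 58 = 49
So 15^281 ≡ 15^49 (mod 59)
Computing: 15^49 mod 59 = 7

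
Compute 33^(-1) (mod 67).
65

Using Extended Euclidean Algorithm:
gcd(33, 67) = 1
Bezout coefficients: 33 × -2 + 67 × 1 = 1
So 33 × -2 ≡ 1 (mod 67)
The inverse is -2 mod 67 = 65
Verification: 33 × 65 = 2145 = 32 × 67 + 1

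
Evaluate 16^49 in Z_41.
Using Fermat: 16^{40} ≡ 1 (mod 41). 49 ≡ 9 (mod 40). So 16^{49} ≡ 16^{9} ≡ 18 (mod 41)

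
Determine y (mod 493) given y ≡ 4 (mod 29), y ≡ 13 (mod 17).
149

Using the Chinese Remainder Theorem:
M = product of moduli = 493
For equation 1: M_1 = 17, 17 ≡ 17 (mod 29), inverse of 17 mod 29 is 12 (check: 17 × 12 = 204 ≡ 1 (mod 29))
For equation 2: M_2 = 29, 29 ≡ 12 (mod 17), inverse of 29 mod 17 is 10 (check: 12 × 10 = 120 ≡ 1 (mod 17))
Combine: y ≡ Σ r_i×M_i×(M_i⁻¹ mod m_i) = 4×17×12 + 13×29×10 = 816 + 3770 = 4586
4586 mod 493 = 149
y ≡ 149 (mod 493)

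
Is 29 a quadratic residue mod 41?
By Euler's criterion: 29^{20} ≡ 40 (mod 41). Since this equals -1 (≡ 40), 29 is not a QR.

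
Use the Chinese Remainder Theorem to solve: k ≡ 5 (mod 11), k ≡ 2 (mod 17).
104

Using the Chinese Remainder Theorem:
M = product of moduli = 187
For equation 1: M_1 = 17, 17 ≡ 6 (mod 11), inverse of 17 mod 11 is 2 (check: 6 × 2 = 12 ≡ 1 (mod 11))
For equation 2: M_2 = 11, 11 ≡ 11 (mod 17), inverse of 11 mod 17 is 14 (check: 11 × 14 = 154 ≡ 1 (mod 17))
Combine: k ≡ Σ r_i×M_i×(M_i⁻¹ mod m_i) = 5×17×2 + 2×11×14 = 170 + 308 = 478
478 mod 187 = 104
k ≡ 104 (mod 187)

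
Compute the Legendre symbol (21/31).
(21/31) = 21^{15} mod 31 = -1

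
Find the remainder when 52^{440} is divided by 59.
By Fermat: 52^{58} ≡ 1 (mod 59). 440 = 7×58 + 34. So 52^{440} ≡ 52^{34} ≡ 51 (mod 59)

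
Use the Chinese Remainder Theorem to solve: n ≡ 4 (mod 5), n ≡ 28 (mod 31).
59

Using the Chinese Remainder Theorem:
M = product of moduli = 155
For equation 1: M_1 = 31, 31 ≡ 1 (mod 5), inverse of 31 mod 5 is 1 (check: 1 × 1 = 1 ≡ 1 (mod 5))
For equation 2: M_2 = 5, 5 ≡ 5 (mod 31), inverse of 5 mod 31 is 25 (check: 5 × 25 = 125 ≡ 1 (mod 31))
Combine: n ≡ Σ r_i×M_i×(M_i⁻¹ mod m_i) = 4×31×1 + 28×5×25 = 124 + 3500 = 3624
3624 mod 155 = 59
n ≡ 59 (mod 155)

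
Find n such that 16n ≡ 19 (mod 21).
13

Since gcd(16, 21) = 1 divides 19, a solution exists.
Multiply both sides by the inverse of 16 mod 21:
  16^(-1) mod 21 = 4
  x ≡ 4 × 19 ≡ 76 ≡ 13 (mod 21)
Verification: 16 × 13 = 208 = 9 × 21 + 19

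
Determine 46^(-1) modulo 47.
46^(-1) ≡ 46 (mod 47). Verification: 46 × 46 = 2116 ≡ 1 (mod 47)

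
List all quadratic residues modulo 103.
QRs mod 103: {1, 2, 4, 7, 8, 9, 13, 14, 15, 16, 17, 18, 19, 23, 25, 26, 28, 29, 30, 32, 33, 34, 36, 38, 41, 46, 49, 50, 52, 55, 56, 58, 59, 60, 61, 63, 64, 66, 68, 72, 76, 79, 81, 82, 83, 91, 92, 93, 97, 98, 100}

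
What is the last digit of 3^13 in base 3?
Using repeated squaring. 3 ≡ 0 (mod 3). 13 = 8 + 4 + 1 (binary 1101). Repeated squaring mod 3: 0^1 ≡ 0; 0^2 ≡ 0² = 0 ≡ 0; 0^4 ≡ 0² = 0 ≡ 0; 0^8 ≡ 0² = 0 ≡ 0. Multiply: 3^13 ≡ 0^8 × 0^4 × 0^1 ≡ 0 × 0 × 0 (mod 3): 0 × 0 = 0 ≡ 0; 0 × 0 = 0 ≡ 0. So 3^13 ≡ 0 (mod 3).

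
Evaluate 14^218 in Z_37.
Using Fermat: 14^{36} ≡ 1 (mod 37). 218 ≡ 2 (mod 36). So 14^{218} ≡ 14^{2} ≡ 11 (mod 37)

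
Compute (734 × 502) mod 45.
8

(734 × 502) = 368468
368468 mod 45 = 8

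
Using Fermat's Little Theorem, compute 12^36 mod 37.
By Fermat's Little Theorem, 12^{36} ≡ 1 (mod 37) since 37 is prime and gcd(12, 37) = 1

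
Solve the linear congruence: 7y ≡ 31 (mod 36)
25

Since gcd(7, 36) = 1 divides 31, a solution exists.
Multiply both sides by the inverse of 7 mod 36:
  7^(-1) mod 36 = 31
  x ≡ 31 × 31 ≡ 961 ≡ 25 (mod 36)
Verification: 7 × 25 = 175 = 4 × 36 + 31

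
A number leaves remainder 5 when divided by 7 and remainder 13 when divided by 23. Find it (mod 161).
M = 7 × 23 = 161. M₁ = 23, y₁ ≡ 4 (mod 7). M₂ = 7, y₂ ≡ 10 (mod 23). k = 5×23×4 + 13×7×10 ≡ 82 (mod 161)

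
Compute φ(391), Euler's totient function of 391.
352

Prime factorization: 391 = 17 × 23
Using the formula φ(n) = n × Π(1 - 1/p) for each prime factor p:
φ(391) = 391 × (1 - 1/17) × (1 - 1/23)
φ(391) = 352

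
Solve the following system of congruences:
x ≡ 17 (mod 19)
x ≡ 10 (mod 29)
416

Using the Chinese Remainder Theorem:
M = product of moduli = 551
For equation 1: M_1 = 29, 29 ≡ 10 (mod 19), inverse of 29 mod 19 is 2 (check: 10 × 2 = 20 ≡ 1 (mod 19))
For equation 2: M_2 = 19, 19 ≡ 19 (mod 29), inverse of 19 mod 29 is 26 (check: 19 × 26 = 494 ≡ 1 (mod 29))
Combine: x ≡ Σ r_i×M_i×(M_i⁻¹ mod m_i) = 17×29×2 + 10×19×26 = 986 + 4940 = 5926
5926 mod 551 = 416
x ≡ 416 (mod 551)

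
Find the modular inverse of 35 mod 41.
35^(-1) ≡ 34 (mod 41). Verification: 35 × 34 = 1190 ≡ 1 (mod 41)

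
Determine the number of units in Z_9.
6

Prime factorization: 9 = 3^2
Using the formula φ(n) = n × Π(1 - 1/p) for each prime factor p:
φ(9) = 9 × (1 - 1/3)
φ(9) = 6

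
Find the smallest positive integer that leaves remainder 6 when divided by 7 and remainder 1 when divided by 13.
M = 7 × 13 = 91. M₁ = 13, y₁ ≡ 6 (mod 7). M₂ = 7, y₂ ≡ 2 (mod 13). t = 6×13×6 + 1×7×2 ≡ 27 (mod 91). The smallest positive such number is 27.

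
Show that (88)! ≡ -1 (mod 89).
(88)! mod 89 = 88. Since this equals -1 (mod 89), Wilson confirms 89 is prime.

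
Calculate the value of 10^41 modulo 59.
Using repeated squaring. 41 = 32 + 8 + 1 (binary 101001). Repeated squaring mod 59: 10^1 ≡ 10; 10^2 ≡ 10² = 100 ≡ 41; 10^4 ≡ 41² = 1681 ≡ 29; 10^8 ≡ 29² = 841 ≡ 15; 10^16 ≡ 15² = 225 ≡ 48; 10^32 ≡ 48² = 2304 ≡ 3. Multiply: 10^41 = 10^32 × 10^8 × 10^1 ≡ 3 × 15 × 10 (mod 59): 3 × 15 = 45 ≡ 45; 45 × 10 = 450 ≡ 37. So 10^41 ≡ 37 (mod 59).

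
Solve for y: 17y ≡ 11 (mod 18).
7

Since gcd(17, 18) = 1 divides 11, a solution exists.
Multiply both sides by the inverse of 17 mod 18:
  17^(-1) mod 18 = 17
  x ≡ 17 × 11 ≡ 187 ≡ 7 (mod 18)
Verification: 17 × 7 = 119 = 6 × 18 + 11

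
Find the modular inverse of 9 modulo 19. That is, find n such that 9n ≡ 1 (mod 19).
17

Using Extended Euclidean Algorithm:
gcd(9, 19) = 1
Bezout coefficients: 9 × -2 + 19 × 1 = 1
So 9 × -2 ≡ 1 (mod 19)
The inverse is -2 mod 19 = 17
Verification: 9 × 17 = 153 = 8 × 19 + 1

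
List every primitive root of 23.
Primitive roots mod 23: {5, 7, 10, 11, 14, 15, 17, 19, 20, 21}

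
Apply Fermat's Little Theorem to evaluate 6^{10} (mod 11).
1

By Fermat's Little Theorem, a^(p-1) ≡ 1 (mod p) for prime p and gcd(a, p) = 1
Here p = 11, so 6^10 ≡ 1 (mod 11)
We can reduce the exponent: 10 mod 10 = 0
So 6^10 ≡ 6^0 (mod 11)
Computing: 6^0 mod 11 = 1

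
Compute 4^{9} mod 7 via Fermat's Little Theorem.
1

By Fermat's Little Theorem, a^(p-1) ≡ 1 (mod p) for prime p and gcd(a, p) = 1
Here p = 7, so 4^6 ≡ 1 (mod 7)
We can reduce the exponent: 9 mod 6 = 3
So 4^9 ≡ 4^3 (mod 7)
Computing: 4^3 mod 7 = 1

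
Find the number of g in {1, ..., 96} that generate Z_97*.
Number of primitive roots mod 97 = φ(96) = 32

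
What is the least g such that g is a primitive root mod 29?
p - 1 = 28 has prime divisors 2, 7. h is a primitive root mod 29 iff h^(28/q) ≢ 1 (mod 29) for each such q.
h = 2: 2^14 ≡ 28, 2^4 ≡ 16 (mod 29); none is 1, so 2 has order 28 and is a primitive root.
The smallest primitive root mod 29 is g = 2.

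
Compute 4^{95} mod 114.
112

Using successive squaring:
Binary expansion of 95: 1011111
Powers of 4 mod 114 (each is the square of the previous):
  4^1 ≡ 4 (mod 114)
  4^2 ≡ 4² = 16 ≡ 16 (mod 114)
  4^4 ≡ 16² = 256 ≡ 28 (mod 114)
  4^8 ≡ 28² = 784 ≡ 100 (mod 114)
  4^16 ≡ 100² = 10000 ≡ 82 (mod 114)
  4^32 ≡ 82² = 6724 ≡ 112 (mod 114)
  4^64 ≡ 112² = 12544 ≡ 4 (mod 114)
95 = 64 + 16 + 8 + 4 + 2 + 1, so 4^95 = 4^64 × 4^16 × 4^8 × 4^4 × 4^2 × 4^1 ≡ 4 × 82 × 100 × 28 × 16 × 4 (mod 114)
Multiplying step by step:
  4 × 82 = 328 ≡ 100 (mod 114)
  100 × 100 = 10000 ≡ 82 (mod 114)
  82 × 28 = 2296 ≡ 16 (mod 114)
  16 × 16 = 256 ≡ 28 (mod 114)
  28 × 4 = 112 ≡ 112 (mod 114)
Result: 4^95 ≡ 112 (mod 114)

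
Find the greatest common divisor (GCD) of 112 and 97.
1

Using the Euclidean algorithm:
112 = 1 × 97 + 15
97 = 6 × 15 + 7
15 = 2 × 7 + 1
7 = 7 × 1 + 0

GCD(112, 97) = 1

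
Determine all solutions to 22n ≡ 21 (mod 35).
28

Since gcd(22, 35) = 1 divides 21, a solution exists.
Multiply both sides by the inverse of 22 mod 35:
  22^(-1) mod 35 = 8
  x ≡ 8 × 21 ≡ 168 ≡ 28 (mod 35)
Verification: 22 × 28 = 616 = 17 × 35 + 21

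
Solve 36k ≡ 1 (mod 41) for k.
8

Using Extended Euclidean Algorithm:
gcd(36, 41) = 1
Bezout coefficients: 36 × 8 + 41 × -7 = 1
So 36 × 8 ≡ 1 (mod 41)
The inverse is 8 mod 41 = 8
Verification: 36 × 8 = 288 = 7 × 41 + 1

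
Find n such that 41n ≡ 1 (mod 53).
41^(-1) ≡ 22 (mod 53). Verification: 41 × 22 = 902 ≡ 1 (mod 53)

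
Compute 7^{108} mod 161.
77

Using successive squaring:
Binary expansion of 108: 1101100
Powers of 7 mod 161 (each is the square of the previous):
  7^1 ≡ 7 (mod 161)
  7^2 ≡ 7² = 49 ≡ 49 (mod 161)
  7^4 ≡ 49² = 2401 ≡ 147 (mod 161)
  7^8 ≡ 147² = 21609 ≡ 35 (mod 161)
  7^16 ≡ 35² = 1225 ≡ 98 (mod 161)
  7^32 ≡ 98² = 9604 ≡ 105 (mod 161)
  7^64 ≡ 105² = 11025 ≡ 77 (mod 161)
108 = 64 + 32 + 8 + 4, so 7^108 = 7^64 × 7^32 × 7^8 × 7^4 ≡ 77 × 105 × 35 × 147 (mod 161)
Multiplying step by step:
  77 × 105 = 8085 ≡ 35 (mod 161)
  35 × 35 = 1225 ≡ 98 (mod 161)
  98 × 147 = 14406 ≡ 77 (mod 161)
Result: 7^108 ≡ 77 (mod 161)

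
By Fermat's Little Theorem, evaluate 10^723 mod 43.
By Fermat: 10^{42} ≡ 1 (mod 43). 723 ≡ 9 (mod 42). So 10^{723} ≡ 10^{9} ≡ 41 (mod 43)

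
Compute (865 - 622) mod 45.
18

(865 - 622) = 243
243 mod 45 = 18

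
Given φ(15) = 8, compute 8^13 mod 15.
By Euler: 8^{8} ≡ 1 (mod 15) since gcd(8, 15) = 1. 13 = 1×8 + 5. So 8^{13} ≡ 8^{5} ≡ 8 (mod 15)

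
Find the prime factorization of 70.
2 × 5 × 7

Divide by primes starting from smallest:
70 ÷ 2 = 35
35 ÷ 5 = 7
7 ÷ 7 = 1

70 = 2 × 5 × 7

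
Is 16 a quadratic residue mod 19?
By Euler's criterion: 16^{9} ≡ 1 (mod 19). Since this equals 1, 16 is a QR.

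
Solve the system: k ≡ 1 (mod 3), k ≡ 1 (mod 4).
M = 3 × 4 = 12. M₁ = 4, y₁ ≡ 1 (mod 3). M₂ = 3, y₂ ≡ 3 (mod 4). k = 1×4×1 + 1×3×3 ≡ 1 (mod 12)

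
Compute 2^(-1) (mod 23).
2^(-1) ≡ 12 (mod 23). Verification: 2 × 12 = 24 ≡ 1 (mod 23)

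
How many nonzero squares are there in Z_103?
For prime 103, there are (p-1)/2 = (103-1)/2 = 51 quadratic residues (excluding 0).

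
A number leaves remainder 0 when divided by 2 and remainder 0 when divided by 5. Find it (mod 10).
M = 2 × 5 = 10. M₁ = 5, y₁ ≡ 1 (mod 2). M₂ = 2, y₂ ≡ 3 (mod 5). z = 0×5×1 + 0×2×3 ≡ 0 (mod 10)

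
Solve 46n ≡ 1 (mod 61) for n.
46^(-1) ≡ 4 (mod 61). Verification: 46 × 4 = 184 ≡ 1 (mod 61)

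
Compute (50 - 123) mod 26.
5

(50 - 123) = -73
-73 mod 26 = 5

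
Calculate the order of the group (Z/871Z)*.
792

Prime factorization: 871 = 13 × 67
Using the formula φ(n) = n × Π(1 - 1/p) for each prime factor p:
φ(871) = 871 × (1 - 1/13) × (1 - 1/67)
φ(871) = 792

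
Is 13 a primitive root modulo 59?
p - 1 = 58 has prime divisors 2, 29. Check 13^(58/q) mod 59 for each: 13^(58/2) = 13^29 ≡ 58, 13^(58/29) = 13^2 ≡ 51 (mod 59). None of these is 1, so 13 has order 58 = φ(59), so it is a primitive root mod 59.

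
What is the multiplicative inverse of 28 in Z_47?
28^(-1) ≡ 42 (mod 47). Verification: 28 × 42 = 1176 ≡ 1 (mod 47)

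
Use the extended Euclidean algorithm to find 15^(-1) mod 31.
Extended GCD: 15(-2) + 31(1) = 1. So 15^(-1) ≡ 29 ≡ 29 (mod 31). Verify: 15 × 29 = 435 ≡ 1 (mod 31)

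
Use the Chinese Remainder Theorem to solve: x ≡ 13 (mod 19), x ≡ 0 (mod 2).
32

Using the Chinese Remainder Theorem:
M = product of moduli = 38
For equation 1: M_1 = 2, 2 ≡ 2 (mod 19), inverse of 2 mod 19 is 10 (check: 2 × 10 = 20 ≡ 1 (mod 19))
For equation 2: M_2 = 19, 19 ≡ 1 (mod 2), inverse of 19 mod 2 is 1 (check: 1 × 1 = 1 ≡ 1 (mod 2))
Combine: x ≡ Σ r_i×M_i×(M_i⁻¹ mod m_i) = 13×2×10 + 0×19×1 = 260 + 0 = 260
260 mod 38 = 32
x ≡ 32 (mod 38)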